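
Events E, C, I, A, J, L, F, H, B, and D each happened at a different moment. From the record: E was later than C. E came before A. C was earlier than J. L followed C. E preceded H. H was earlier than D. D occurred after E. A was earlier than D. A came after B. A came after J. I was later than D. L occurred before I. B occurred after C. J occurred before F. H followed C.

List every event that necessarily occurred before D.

A, B, C, E, H, J

Directly stated before D: A, E, and H.
B reaches D via B → A → D.
C reaches D via C → H → D.
J reaches D via J → A → D.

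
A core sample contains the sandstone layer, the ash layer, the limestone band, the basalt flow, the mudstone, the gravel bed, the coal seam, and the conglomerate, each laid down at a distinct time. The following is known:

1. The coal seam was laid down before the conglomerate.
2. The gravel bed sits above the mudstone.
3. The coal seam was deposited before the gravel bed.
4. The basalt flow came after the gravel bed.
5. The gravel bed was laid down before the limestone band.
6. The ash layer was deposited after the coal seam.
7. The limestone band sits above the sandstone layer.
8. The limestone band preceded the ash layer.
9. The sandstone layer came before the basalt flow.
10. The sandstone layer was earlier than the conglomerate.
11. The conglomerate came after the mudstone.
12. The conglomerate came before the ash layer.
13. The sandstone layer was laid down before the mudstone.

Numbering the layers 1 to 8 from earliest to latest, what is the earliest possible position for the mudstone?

2

The sandstone layer must come before the mudstone — 1 forced predecessor.
Nothing else is forced ahead of the mudstone, so its earliest slot is position 1 + 1 = 2.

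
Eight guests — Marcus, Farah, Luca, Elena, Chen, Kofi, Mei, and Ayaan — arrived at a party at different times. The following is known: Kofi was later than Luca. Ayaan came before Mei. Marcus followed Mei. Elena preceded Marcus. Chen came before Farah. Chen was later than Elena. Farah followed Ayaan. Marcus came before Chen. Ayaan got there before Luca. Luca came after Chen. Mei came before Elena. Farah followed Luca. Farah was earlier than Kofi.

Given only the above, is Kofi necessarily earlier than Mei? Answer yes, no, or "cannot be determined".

Tracing the constraints gives Mei → Marcus → Chen → Luca → Kofi, so Mei must come before Kofi.
That means Kofi cannot be before Mei.

no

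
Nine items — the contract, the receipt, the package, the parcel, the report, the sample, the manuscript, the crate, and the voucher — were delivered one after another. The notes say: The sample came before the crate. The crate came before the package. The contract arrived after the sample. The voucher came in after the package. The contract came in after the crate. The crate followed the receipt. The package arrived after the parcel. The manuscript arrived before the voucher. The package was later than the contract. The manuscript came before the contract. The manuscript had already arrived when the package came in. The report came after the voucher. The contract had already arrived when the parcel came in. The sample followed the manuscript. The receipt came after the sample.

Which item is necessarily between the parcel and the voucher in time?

the package

Tracing the constraints gives the parcel → the package → the voucher, so the package sits after the parcel and before the voucher.
No other item is forced both after the parcel and before the voucher.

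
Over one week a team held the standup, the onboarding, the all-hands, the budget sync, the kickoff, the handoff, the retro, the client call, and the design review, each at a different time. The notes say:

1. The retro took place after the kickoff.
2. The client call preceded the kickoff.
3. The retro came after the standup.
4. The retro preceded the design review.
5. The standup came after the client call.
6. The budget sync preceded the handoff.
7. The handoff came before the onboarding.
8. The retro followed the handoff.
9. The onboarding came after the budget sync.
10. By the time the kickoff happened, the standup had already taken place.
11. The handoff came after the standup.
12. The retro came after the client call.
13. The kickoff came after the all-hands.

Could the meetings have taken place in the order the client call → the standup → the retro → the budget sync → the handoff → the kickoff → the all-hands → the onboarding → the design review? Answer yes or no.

no

The constraints require the kickoff before the retro, but in the proposed sequence the retro appears ahead of the kickoff. That one violation is enough.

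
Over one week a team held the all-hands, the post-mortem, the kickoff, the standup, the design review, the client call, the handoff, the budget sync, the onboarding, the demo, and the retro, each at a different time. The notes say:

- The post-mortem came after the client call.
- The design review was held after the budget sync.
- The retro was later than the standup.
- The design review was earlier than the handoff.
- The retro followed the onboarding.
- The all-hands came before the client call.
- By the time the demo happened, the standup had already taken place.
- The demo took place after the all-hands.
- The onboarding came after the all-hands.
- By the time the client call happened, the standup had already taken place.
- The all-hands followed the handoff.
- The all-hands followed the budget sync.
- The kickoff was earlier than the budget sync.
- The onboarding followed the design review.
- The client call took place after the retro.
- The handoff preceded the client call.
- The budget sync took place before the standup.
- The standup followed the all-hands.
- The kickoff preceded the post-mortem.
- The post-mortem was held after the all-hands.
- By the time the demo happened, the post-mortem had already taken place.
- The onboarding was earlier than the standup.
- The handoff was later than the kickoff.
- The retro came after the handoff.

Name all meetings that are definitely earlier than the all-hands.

the budget sync, the design review, the handoff, the kickoff

Directly stated before the all-hands: the budget sync and the handoff.
The design review reaches the all-hands via the design review → the handoff → the all-hands.
The kickoff reaches the all-hands via the kickoff → the budget sync → the all-hands.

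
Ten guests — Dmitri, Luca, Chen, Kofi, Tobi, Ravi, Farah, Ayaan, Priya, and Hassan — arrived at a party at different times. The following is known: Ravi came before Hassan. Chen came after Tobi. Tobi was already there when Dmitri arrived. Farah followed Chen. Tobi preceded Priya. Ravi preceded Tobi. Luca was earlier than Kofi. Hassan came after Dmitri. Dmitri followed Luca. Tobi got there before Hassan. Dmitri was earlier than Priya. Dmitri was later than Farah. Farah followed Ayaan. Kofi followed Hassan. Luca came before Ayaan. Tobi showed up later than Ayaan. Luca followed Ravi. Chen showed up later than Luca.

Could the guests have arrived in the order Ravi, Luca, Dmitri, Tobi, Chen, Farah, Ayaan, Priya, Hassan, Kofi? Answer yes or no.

no

The constraints require Ayaan before Farah, but in the proposed sequence Farah appears ahead of Ayaan. That one violation is enough.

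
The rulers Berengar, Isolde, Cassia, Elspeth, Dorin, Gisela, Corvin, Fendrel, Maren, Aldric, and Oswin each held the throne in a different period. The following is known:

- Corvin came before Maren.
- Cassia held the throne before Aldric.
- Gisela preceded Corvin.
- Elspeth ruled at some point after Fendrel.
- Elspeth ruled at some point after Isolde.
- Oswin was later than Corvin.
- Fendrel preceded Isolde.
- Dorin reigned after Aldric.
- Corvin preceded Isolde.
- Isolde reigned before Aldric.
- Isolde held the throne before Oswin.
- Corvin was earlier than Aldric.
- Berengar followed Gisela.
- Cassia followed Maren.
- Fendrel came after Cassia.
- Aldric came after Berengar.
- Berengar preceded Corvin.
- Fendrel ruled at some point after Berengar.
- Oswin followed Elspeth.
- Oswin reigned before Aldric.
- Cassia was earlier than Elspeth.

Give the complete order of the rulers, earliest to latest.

Gisela, Berengar, Corvin, Maren, Cassia, Fendrel, Isolde, Elspeth, Oswin, Aldric, Dorin

The constraints fix every adjacent pair, so only one ordering works:
Gisela → Berengar → Corvin → Maren → Cassia → Fendrel → Isolde → Elspeth → Oswin → Aldric → Dorin.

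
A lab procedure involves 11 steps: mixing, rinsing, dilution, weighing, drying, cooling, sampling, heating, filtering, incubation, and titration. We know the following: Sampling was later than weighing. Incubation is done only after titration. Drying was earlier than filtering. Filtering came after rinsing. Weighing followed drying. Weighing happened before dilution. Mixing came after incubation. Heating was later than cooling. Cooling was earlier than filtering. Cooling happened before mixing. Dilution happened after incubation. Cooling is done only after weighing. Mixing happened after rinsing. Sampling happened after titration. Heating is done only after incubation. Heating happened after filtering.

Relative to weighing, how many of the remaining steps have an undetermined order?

3

Forced before weighing: drying; forced after weighing: cooling, dilution, filtering, heating, mixing, and sampling.
That leaves incubation, rinsing, and titration with no forced order relative to weighing — 3.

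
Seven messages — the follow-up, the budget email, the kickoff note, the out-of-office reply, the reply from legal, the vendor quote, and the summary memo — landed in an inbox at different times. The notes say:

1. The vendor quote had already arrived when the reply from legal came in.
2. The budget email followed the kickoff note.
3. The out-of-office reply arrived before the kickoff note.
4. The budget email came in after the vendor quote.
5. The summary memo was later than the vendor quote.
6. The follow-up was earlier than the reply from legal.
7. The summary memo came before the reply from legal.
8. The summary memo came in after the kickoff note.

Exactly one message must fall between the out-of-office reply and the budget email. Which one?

the kickoff note

Tracing the constraints gives the out-of-office reply → the kickoff note → the budget email, so the kickoff note sits after the out-of-office reply and before the budget email.
No other message is forced both after the out-of-office reply and before the budget email.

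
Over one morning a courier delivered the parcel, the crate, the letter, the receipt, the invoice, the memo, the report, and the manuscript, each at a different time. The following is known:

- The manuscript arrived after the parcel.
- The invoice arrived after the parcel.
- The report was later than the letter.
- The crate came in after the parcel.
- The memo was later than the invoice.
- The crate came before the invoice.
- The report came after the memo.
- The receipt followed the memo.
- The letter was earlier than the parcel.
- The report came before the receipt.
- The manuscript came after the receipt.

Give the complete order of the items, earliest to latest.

the letter, the parcel, the crate, the invoice, the memo, the report, the receipt, the manuscript

The constraints fix every adjacent pair, so only one ordering works:
the letter → the parcel → the crate → the invoice → the memo → the report → the receipt → the manuscript.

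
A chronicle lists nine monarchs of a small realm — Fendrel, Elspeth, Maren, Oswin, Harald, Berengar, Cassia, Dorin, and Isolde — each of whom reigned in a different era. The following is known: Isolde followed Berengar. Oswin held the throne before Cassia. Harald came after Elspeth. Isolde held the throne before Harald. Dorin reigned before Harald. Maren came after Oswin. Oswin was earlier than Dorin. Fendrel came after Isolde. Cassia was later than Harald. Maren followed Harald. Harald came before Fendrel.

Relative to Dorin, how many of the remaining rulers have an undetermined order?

3

Forced before Dorin: Oswin; forced after Dorin: Cassia, Fendrel, Harald, and Maren.
That leaves Berengar, Elspeth, and Isolde with no forced order relative to Dorin — 3.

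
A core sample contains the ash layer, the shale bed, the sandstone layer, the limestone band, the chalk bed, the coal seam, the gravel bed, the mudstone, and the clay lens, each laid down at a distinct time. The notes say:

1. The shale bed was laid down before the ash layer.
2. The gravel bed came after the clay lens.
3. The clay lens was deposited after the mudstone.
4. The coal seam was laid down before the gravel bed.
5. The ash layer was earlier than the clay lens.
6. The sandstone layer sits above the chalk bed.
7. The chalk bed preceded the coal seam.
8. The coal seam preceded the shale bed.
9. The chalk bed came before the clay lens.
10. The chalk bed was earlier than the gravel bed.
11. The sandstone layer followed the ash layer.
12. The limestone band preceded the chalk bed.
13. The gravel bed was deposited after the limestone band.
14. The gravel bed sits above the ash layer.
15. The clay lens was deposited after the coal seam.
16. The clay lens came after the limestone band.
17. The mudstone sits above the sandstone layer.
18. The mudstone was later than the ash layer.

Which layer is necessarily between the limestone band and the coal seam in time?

the chalk bed

Tracing the constraints gives the limestone band → the chalk bed → the coal seam, so the chalk bed sits after the limestone band and before the coal seam.
No other layer is forced both after the limestone band and before the coal seam.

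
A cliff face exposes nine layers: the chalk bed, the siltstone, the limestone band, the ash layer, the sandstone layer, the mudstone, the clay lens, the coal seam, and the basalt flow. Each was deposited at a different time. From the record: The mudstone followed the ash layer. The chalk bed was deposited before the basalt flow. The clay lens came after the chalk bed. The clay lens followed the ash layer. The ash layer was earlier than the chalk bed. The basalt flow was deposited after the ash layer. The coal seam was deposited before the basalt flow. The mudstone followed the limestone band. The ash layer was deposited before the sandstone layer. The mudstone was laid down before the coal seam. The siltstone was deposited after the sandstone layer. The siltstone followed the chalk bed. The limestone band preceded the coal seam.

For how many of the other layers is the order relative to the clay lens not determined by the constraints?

6

Forced before the clay lens: the ash layer and the chalk bed.
That leaves the basalt flow, the coal seam, the limestone band, the mudstone, the sandstone layer, and the siltstone with no forced order relative to the clay lens — 6.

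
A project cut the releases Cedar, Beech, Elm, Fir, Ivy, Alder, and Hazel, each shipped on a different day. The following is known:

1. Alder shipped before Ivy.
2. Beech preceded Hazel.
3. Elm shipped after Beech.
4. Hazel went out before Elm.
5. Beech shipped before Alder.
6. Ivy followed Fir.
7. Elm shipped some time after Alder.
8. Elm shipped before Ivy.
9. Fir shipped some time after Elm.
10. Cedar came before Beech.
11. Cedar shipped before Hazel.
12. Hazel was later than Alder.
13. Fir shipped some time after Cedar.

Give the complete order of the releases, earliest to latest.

Cedar, Beech, Alder, Hazel, Elm, Fir, Ivy

The constraints fix every adjacent pair, so only one ordering works:
Cedar → Beech → Alder → Hazel → Elm → Fir → Ivy.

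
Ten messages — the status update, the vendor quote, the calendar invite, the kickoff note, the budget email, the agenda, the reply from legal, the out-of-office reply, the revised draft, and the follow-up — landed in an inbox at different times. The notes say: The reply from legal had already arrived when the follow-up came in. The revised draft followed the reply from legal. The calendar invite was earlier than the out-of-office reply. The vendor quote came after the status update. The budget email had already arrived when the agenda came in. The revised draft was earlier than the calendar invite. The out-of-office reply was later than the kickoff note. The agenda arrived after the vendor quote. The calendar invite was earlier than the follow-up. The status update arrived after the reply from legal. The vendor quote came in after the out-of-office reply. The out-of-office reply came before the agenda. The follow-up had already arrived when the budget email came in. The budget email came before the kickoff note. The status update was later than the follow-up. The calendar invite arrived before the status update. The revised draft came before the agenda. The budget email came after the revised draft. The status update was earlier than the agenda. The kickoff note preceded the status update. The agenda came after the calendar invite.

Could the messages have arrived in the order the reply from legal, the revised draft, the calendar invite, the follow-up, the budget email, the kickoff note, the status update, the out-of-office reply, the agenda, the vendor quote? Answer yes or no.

The constraints require the vendor quote before the agenda, but in the proposed sequence the agenda appears ahead of the vendor quote. That one violation is enough.

no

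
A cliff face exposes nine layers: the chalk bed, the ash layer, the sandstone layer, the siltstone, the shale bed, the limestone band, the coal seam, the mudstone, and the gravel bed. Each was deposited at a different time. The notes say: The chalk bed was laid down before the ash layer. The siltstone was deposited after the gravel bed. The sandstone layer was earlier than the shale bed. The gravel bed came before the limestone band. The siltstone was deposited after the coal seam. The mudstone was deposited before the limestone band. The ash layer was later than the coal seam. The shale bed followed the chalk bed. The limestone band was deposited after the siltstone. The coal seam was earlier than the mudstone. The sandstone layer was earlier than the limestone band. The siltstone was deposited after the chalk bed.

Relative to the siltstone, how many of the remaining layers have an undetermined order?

4

Forced before the siltstone: the chalk bed, the coal seam, and the gravel bed; forced after the siltstone: the limestone band.
That leaves the ash layer, the mudstone, the sandstone layer, and the shale bed with no forced order relative to the siltstone — 4.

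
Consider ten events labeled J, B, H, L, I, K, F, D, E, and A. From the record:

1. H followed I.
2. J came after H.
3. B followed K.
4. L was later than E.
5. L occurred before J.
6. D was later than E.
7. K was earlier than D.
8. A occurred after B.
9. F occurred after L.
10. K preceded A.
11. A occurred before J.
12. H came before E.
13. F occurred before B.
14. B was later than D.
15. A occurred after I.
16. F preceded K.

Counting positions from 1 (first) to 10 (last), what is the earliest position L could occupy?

E, H, and I must all come before L — 3 forced predecessors.
Nothing else is forced ahead of L, so its earliest slot is position 3 + 1 = 4.

4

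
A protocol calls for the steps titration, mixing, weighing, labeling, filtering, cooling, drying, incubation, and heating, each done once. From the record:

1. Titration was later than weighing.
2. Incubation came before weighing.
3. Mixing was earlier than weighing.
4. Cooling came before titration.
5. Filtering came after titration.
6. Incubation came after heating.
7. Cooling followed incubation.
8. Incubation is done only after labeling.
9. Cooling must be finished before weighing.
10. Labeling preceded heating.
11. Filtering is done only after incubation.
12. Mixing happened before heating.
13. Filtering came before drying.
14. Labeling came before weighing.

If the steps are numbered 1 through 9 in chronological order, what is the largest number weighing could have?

Weighing must come before drying, filtering, and titration — 3 steps forced after it.
Everything else can be placed before weighing in some valid order, so weighing can sit as late as position 9 − 3 = 6.

6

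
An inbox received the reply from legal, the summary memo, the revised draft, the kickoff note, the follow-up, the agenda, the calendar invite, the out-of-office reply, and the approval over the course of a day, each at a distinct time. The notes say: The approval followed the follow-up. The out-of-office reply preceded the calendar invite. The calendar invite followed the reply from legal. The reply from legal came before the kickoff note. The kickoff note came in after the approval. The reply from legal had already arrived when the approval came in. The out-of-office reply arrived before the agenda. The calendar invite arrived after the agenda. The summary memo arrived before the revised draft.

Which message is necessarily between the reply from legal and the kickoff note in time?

the approval

Tracing the constraints gives the reply from legal → the approval → the kickoff note, so the approval sits after the reply from legal and before the kickoff note.
No other message is forced both after the reply from legal and before the kickoff note.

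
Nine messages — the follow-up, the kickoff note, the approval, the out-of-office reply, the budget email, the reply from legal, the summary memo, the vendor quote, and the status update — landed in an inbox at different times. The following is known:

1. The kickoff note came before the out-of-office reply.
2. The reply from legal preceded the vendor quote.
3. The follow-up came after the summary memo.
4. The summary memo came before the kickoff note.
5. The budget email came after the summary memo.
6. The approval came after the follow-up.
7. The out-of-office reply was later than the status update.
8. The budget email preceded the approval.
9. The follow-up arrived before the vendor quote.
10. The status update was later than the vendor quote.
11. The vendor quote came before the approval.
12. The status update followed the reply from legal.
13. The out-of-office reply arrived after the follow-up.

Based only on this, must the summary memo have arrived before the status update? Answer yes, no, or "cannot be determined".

Chain the constraints: the summary memo → the follow-up → the vendor quote → the status update. Each link is directly stated, so the summary memo comes before the status update.

yes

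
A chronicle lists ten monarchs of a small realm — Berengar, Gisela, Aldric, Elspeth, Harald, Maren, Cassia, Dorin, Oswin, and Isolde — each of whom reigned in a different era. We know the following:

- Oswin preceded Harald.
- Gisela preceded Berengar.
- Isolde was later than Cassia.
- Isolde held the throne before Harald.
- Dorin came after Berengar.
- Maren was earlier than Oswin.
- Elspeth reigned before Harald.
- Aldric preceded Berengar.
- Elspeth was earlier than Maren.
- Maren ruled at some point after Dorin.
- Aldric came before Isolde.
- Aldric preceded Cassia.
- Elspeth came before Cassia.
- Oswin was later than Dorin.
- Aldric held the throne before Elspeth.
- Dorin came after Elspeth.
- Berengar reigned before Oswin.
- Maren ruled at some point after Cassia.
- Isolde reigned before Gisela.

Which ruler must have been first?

Aldric has a chain of constraints placing them before every other ruler, so Aldric must be first.

Aldric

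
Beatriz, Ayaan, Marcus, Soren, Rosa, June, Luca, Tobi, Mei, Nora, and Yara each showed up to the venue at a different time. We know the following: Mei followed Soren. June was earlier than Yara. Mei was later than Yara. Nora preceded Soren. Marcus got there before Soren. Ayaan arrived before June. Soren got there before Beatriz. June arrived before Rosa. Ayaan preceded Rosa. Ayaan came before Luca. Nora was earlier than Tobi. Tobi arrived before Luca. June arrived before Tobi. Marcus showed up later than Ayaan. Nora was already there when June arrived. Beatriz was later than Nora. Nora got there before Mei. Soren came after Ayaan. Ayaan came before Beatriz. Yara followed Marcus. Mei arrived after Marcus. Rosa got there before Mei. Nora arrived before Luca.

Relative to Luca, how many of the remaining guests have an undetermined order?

6

Forced before Luca: Ayaan, June, Nora, and Tobi.
That leaves Beatriz, Marcus, Mei, Rosa, Soren, and Yara with no forced order relative to Luca — 6.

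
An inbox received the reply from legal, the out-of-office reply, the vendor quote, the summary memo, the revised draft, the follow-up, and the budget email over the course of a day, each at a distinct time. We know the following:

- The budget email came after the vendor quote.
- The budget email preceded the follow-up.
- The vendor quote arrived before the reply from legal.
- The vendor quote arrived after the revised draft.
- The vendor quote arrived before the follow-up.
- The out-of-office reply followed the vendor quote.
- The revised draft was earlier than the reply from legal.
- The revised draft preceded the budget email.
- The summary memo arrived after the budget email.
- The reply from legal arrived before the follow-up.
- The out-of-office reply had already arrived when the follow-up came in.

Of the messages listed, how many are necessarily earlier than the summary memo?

Directly stated before the summary memo: the budget email.
The revised draft reaches the summary memo via the revised draft → the budget email → the summary memo.
The vendor quote reaches the summary memo via the vendor quote → the budget email → the summary memo.
That's the budget email, the revised draft, and the vendor quote — 3 in all.

3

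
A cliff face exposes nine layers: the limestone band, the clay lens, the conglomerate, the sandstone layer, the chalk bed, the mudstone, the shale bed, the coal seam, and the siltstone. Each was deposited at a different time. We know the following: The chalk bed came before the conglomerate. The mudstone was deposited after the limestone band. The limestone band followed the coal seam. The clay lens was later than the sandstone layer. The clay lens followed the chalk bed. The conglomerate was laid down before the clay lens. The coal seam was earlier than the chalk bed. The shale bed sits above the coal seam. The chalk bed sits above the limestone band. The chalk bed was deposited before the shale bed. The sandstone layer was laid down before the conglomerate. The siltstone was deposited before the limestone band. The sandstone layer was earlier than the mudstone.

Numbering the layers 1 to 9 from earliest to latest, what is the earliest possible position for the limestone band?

The coal seam and the siltstone must both come before the limestone band — 2 forced predecessors.
Nothing else is forced ahead of the limestone band, so its earliest slot is position 2 + 1 = 3.

3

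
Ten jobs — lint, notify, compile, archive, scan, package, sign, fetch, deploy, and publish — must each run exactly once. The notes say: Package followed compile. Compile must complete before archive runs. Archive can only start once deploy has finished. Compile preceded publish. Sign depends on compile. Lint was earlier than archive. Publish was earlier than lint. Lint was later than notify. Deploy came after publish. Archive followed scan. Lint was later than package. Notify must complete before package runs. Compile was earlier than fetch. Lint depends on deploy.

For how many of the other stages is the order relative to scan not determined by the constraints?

Forced after scan: archive.
That leaves compile, deploy, fetch, lint, notify, package, publish, and sign with no forced order relative to scan — 8.

8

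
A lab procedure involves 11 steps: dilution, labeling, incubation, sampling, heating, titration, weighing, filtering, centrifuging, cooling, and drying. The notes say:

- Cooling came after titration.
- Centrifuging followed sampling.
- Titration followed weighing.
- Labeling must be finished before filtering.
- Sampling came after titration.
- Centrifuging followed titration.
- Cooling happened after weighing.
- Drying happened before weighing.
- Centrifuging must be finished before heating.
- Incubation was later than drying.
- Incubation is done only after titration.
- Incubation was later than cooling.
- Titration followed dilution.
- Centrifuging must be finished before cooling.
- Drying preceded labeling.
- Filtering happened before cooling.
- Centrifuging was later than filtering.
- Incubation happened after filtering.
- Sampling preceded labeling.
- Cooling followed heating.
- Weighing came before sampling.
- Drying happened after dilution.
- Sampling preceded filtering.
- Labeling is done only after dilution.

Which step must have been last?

incubation

Every other step has a chain of constraints placing it before incubation, so incubation is last.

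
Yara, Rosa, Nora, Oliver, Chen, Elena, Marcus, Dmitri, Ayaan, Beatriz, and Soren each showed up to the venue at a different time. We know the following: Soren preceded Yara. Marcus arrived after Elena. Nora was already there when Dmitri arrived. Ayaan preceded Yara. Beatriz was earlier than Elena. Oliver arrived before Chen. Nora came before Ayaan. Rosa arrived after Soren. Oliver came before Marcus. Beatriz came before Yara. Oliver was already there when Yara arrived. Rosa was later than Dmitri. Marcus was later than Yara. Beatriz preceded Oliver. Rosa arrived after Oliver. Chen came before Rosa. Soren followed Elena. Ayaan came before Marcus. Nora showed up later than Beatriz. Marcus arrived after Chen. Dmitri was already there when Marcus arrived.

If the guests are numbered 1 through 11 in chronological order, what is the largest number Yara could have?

10

Yara must come before Marcus — 1 guest forced after them.
Everything else can be placed before Yara in some valid order, so Yara can sit as late as position 11 − 1 = 10.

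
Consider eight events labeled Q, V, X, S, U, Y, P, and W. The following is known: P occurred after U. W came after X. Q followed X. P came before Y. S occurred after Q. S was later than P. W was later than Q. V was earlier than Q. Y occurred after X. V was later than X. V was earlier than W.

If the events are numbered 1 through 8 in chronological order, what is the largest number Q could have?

Q must come before S and W — 2 events forced after it.
Everything else can be placed before Q in some valid order, so Q can sit as late as position 8 − 2 = 6.

6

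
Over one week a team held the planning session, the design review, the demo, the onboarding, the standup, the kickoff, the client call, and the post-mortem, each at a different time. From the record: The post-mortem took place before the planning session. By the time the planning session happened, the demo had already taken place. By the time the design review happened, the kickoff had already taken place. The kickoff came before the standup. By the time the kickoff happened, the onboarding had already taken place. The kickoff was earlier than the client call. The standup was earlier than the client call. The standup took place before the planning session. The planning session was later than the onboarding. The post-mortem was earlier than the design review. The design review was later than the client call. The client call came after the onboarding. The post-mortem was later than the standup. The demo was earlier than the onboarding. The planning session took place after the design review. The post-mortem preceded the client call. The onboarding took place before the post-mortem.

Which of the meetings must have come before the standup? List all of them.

the demo, the kickoff, the onboarding

Directly stated before the standup: the kickoff.
The demo reaches the standup via the demo → the onboarding → the kickoff → the standup.
The onboarding reaches the standup via the onboarding → the kickoff → the standup.
No chain forces the post-mortem (or any of the others) ahead of the standup.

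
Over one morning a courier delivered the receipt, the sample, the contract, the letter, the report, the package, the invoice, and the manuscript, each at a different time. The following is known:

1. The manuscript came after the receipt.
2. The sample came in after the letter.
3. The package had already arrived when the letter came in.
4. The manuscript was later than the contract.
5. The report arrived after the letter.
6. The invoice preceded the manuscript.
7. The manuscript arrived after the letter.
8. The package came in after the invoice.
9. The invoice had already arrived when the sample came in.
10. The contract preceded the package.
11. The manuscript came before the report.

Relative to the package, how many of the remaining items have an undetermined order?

Forced before the package: the contract and the invoice; forced after the package: the letter, the manuscript, the report, and the sample.
That leaves the receipt with no forced order relative to the package — 1.

1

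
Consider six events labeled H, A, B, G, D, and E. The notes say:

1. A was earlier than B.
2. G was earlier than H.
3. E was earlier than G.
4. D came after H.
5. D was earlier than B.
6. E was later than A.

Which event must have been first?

A has a chain of constraints placing it before every other event, so A must be first.

A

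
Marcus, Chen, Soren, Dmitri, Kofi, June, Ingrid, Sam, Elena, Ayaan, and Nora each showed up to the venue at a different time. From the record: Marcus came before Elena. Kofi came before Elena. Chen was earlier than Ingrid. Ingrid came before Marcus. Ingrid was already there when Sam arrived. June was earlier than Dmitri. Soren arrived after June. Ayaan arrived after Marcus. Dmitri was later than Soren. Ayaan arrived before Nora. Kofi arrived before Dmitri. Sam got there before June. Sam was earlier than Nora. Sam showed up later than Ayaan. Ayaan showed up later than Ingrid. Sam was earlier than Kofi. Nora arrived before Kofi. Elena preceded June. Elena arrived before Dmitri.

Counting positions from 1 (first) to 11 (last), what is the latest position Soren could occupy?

10

Soren must come before Dmitri — 1 guest forced after them.
Everything else can be placed before Soren in some valid order, so Soren can sit as late as position 11 − 1 = 10.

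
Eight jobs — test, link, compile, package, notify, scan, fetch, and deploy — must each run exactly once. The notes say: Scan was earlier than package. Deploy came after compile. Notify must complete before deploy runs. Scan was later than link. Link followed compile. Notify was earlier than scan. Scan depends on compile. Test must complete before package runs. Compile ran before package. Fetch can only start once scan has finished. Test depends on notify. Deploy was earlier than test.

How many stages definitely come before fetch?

4

Directly stated before fetch: scan.
Compile reaches fetch via compile → scan → fetch.
Link reaches fetch via link → scan → fetch.
Notify reaches fetch via notify → scan → fetch.
That's compile, link, notify, and scan — 4 in all.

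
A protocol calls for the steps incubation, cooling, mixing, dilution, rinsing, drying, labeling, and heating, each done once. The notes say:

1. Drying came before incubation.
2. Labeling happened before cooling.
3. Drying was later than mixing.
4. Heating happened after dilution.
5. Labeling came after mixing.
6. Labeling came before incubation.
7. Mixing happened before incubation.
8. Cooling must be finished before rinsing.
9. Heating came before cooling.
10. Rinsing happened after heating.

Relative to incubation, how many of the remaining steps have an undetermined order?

Forced before incubation: drying, labeling, and mixing.
That leaves cooling, dilution, heating, and rinsing with no forced order relative to incubation — 4.

4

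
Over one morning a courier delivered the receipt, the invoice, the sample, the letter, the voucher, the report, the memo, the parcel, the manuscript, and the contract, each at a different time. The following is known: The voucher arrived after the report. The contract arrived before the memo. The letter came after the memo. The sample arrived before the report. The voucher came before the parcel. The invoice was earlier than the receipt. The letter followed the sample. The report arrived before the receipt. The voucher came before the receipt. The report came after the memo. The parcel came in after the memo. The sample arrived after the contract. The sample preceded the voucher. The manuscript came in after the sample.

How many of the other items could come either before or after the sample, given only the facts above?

Forced before the sample: the contract; forced after the sample: the letter, the manuscript, the parcel, the receipt, the report, and the voucher.
That leaves the invoice and the memo with no forced order relative to the sample — 2.

2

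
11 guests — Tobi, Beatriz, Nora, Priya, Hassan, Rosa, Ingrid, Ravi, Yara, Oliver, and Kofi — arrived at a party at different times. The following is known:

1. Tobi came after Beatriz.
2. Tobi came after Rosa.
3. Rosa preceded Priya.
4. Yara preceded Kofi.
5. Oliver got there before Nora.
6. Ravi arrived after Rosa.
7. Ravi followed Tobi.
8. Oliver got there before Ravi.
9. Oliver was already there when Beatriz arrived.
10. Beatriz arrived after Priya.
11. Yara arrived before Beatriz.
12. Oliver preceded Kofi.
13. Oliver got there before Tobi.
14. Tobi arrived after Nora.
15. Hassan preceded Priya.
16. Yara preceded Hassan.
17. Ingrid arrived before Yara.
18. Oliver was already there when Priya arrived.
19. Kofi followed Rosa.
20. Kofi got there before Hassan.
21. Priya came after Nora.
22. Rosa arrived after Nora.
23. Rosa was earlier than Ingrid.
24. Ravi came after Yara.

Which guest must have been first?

Oliver has a chain of constraints placing them before every other guest, so Oliver must be first.

Oliver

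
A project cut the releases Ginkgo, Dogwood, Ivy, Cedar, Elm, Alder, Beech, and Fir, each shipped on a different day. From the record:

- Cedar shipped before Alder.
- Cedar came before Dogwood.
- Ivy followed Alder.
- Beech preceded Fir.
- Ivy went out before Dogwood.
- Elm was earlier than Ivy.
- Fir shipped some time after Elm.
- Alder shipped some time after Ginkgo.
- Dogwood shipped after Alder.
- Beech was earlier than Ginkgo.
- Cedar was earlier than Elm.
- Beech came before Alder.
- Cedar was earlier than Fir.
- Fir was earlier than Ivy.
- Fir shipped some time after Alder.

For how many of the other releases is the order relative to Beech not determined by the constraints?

Forced after Beech: Alder, Dogwood, Fir, Ginkgo, and Ivy.
That leaves Cedar and Elm with no forced order relative to Beech — 2.

2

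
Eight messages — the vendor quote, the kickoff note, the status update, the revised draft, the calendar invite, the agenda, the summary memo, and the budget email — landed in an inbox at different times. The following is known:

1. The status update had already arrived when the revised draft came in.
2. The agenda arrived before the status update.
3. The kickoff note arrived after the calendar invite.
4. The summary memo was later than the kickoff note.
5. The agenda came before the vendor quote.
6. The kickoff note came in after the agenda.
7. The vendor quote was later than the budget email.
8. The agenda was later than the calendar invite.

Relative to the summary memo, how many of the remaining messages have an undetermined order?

4

Forced before the summary memo: the agenda, the calendar invite, and the kickoff note.
That leaves the budget email, the revised draft, the status update, and the vendor quote with no forced order relative to the summary memo — 4.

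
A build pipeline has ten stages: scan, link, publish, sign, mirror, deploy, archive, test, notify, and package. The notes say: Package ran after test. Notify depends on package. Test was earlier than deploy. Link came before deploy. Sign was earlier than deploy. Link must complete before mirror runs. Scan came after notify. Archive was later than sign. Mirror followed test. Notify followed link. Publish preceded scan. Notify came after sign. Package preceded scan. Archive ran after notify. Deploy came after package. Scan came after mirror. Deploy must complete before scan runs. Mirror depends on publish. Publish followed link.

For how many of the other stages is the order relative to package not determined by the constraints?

Forced before package: test; forced after package: archive, deploy, notify, and scan.
That leaves link, mirror, publish, and sign with no forced order relative to package — 4.

4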